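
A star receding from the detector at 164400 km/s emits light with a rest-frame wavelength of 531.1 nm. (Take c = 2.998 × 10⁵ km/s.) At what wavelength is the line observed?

983.4 nm

β = v/c = 164400/299800 = 0.5484.
Relativistic Doppler for wavelength: λ' = λ₀ · √((1 + β)/(1 − β)).
λ' = 531.1 × √(1.5484/0.4516) = 531.1 × 1.85158 ≈ 983.4 nm.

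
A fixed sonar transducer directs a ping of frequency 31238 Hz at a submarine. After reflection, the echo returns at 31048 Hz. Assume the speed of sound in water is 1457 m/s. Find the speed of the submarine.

4.4 m/s

Double Doppler shift off a moving reflector: f₂ = f₀ · (v + u)/(v − u) (u > 0 toward emitter).
Rearranging, u = v · (f₂ − f₀)/(f₂ + f₀) = 1457 × -190/62286 ≈ -4.4 m/s.
So the submarine is moving at 4.4 m/s away from the emitter.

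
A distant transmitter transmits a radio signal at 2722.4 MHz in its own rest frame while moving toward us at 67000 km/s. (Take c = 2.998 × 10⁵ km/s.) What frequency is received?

3417.2 MHz

β = v/c = 67000/299800 = 0.2235.
Relativistic Doppler for frequency: f' = f₀ · √((1 + β)/(1 − β)).
f' = 2722.4 × √(1.2235/0.7765) = 2722.4 × 1.25523 ≈ 3417.2 MHz.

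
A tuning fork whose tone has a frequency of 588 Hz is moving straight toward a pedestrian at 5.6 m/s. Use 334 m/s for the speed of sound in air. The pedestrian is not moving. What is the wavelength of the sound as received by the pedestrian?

55.9 cm

Only the source moves, toward the listener, so f' = f · v/(v − v_s).
f' = 588 × 334/(334 − 5.6) ≈ 598 Hz.
λ' = v/f' = 334/598.027 ≈ 55.9 cm.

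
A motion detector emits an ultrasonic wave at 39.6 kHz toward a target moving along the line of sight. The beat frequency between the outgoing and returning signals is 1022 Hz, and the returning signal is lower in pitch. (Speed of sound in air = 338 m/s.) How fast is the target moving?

Double Doppler shift off a moving reflector: f₂ = f₀ · (v + u)/(v − u) (u > 0 toward emitter).
Returning signal is lower, so f₂ = f₀ − Δf = 39600 − 1022 = 38578 Hz.
Rearranging, u = v · (f₂ − f₀)/(f₂ + f₀) = 338 × -1022/78178 ≈ -4.4 m/s.
So the target is moving at 4.4 m/s away from the emitter.

4.4 m/s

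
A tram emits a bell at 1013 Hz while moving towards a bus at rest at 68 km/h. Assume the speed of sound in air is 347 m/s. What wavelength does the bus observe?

32.4 cm

68 km/h = 18.89 m/s.
With the source moving toward a stationary observer, f' = f · v/(v − v_s).
f' = 1013 × 347/(347 − 18.89) ≈ 1071 Hz.
λ' = v/f' = 347/1071.32 ≈ 32.4 cm.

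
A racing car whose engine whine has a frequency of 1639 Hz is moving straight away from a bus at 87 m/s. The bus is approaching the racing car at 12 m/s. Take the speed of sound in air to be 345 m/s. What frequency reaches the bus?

Both move, so f' = f · (v + v_o)/(v + v_s).
f' = 1639 × (345 + 12)/(345 + 87) = 1639 × 357/432 ≈ 1354 Hz.

1354 Hz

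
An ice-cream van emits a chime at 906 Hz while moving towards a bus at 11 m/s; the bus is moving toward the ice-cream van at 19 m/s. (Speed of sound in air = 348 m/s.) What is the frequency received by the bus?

With source approaching and observer approaching, f' = f · (v + v_o)/(v − v_s).
f' = 906 × (348 + 19)/(348 − 11) = 906 × 367/337 ≈ 987 Hz.

987 Hz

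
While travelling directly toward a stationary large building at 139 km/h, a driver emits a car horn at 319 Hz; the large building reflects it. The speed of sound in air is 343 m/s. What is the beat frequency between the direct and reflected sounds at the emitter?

139 km/h = 38.61 m/s.
The large building receives the sound from a moving source: f₁ = f₀ · v/(v − v_e) = 319 × 343/304.39 ≈ 359.5 Hz.
On the return leg the driver is a moving observer: f₂ = f₁ · (v + v_e)/v = 359.5 × 381.61/343 ≈ 399.9 Hz.
Equivalently f₂ = f₀ · (v + v_e)/(v − v_e).
Beat against the emitted tone: |f₂ − f₀| = 2v_e·f₀/(v − v_e) = 2 × 38.61 × 319/304.39 ≈ 81 Hz.

81 Hz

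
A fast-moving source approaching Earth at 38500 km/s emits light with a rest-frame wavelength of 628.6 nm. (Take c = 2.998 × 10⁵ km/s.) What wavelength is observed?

β = v/c = 38500/299800 = 0.1284.
Relativistic Doppler for wavelength: λ' = λ₀ · √((1 − β)/(1 + β)).
λ' = 628.6 × √(0.8716/1.1284) = 628.6 × 0.87886 ≈ 552.5 nm.

552.5 nm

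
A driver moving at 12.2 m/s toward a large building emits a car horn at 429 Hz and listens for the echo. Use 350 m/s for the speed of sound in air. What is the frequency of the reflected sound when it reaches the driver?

460 Hz

The large building receives the sound from a moving source: f₁ = f₀ · v/(v − v_e) = 429 × 350/337.8 ≈ 444 Hz.
On the return leg the driver is a moving observer: f₂ = f₁ · (v + v_e)/v = 444 × 362.2/350 ≈ 460 Hz.
Equivalently f₂ = f₀ · (v + v_e)/(v − v_e).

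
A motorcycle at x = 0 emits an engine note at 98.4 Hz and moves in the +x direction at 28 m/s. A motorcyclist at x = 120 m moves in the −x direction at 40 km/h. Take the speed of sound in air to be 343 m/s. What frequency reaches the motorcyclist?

111 Hz

40 km/h = 11.11 m/s.
The observer lies on the +x side, so the source is heading toward the observer and the observer is heading toward the source.
With source approaching and observer approaching, f' = f · (v + v_o)/(v − v_s).
f' = 98.4 × (343 + 11.11)/(343 − 28) = 98.4 × 354.11/315 ≈ 111 Hz.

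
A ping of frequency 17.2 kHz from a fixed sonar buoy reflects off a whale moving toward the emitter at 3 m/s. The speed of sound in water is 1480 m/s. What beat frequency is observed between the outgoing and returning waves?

70 Hz

At the whale (a moving observer), f₁ = f₀ · (v + u)/v = 17.2 × 1483/1480 ≈ 17.2349 kHz.
On reflection it acts as a source moving toward the stationary detector: f₂ = f₁ · v/(v − u) = 17.2349 × 1480/1477 ≈ 17.2699 kHz.
Equivalently f₂ = f₀ · (v + u)/(v − u).
Beat frequency (with f₀ = 17200 Hz): |f₂ − f₀| = 2u·f₀/(v − u) = 2 × 3 × 17200/1477 ≈ 70 Hz.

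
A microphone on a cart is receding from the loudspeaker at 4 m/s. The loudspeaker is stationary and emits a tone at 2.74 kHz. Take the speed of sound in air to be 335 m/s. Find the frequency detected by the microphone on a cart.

2.71 kHz

Only the observer moves, away from the source, so f' = f · (v − v_o)/v.
f' = 2.74 × (335 − 4)/335 = 2.74 × 331/335 ≈ 2.71 kHz.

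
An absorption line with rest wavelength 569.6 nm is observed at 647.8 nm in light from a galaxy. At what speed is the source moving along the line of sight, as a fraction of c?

0.128

λ'/λ₀ = 1.1373 > 1 (redshift), so the source is receding.
λ'/λ₀ = √((1 + β)/(1 − β)) for a receding source ⇒ β = (r² − 1)/(r² + 1) with r = λ'/λ₀.
β = (1.2934 − 1)/(1.2934 + 1) ≈ 0.128.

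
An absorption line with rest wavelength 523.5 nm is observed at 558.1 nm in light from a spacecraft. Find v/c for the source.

0.064c

λ'/λ₀ = 1.0661 > 1 (redshift), so the source is receding.
λ'/λ₀ = √((1 + β)/(1 − β)) for a receding source ⇒ β = (r² − 1)/(r² + 1) with r = λ'/λ₀.
β = (1.1366 − 1)/(1.1366 + 1) ≈ 0.064.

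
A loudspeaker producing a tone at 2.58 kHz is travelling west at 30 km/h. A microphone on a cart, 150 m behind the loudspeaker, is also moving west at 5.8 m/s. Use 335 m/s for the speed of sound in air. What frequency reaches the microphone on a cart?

2.56 kHz

30 km/h = 8.333 m/s.
The microphone on a cart is behind, so the loudspeaker is moving away from it while the microphone on a cart is moving toward the loudspeaker.
Both move, so f' = f · (v + v_o)/(v + v_s).
f' = 2.58 × (335 + 5.8)/(335 + 8.333) = 2.58 × 340.8/343.33 ≈ 2.56 kHz.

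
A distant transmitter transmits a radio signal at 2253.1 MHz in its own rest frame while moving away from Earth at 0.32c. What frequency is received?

Relativistic Doppler for frequency: f' = f₀ · √((1 − β)/(1 + β)).
f' = 2253.1 × √(0.6800/1.3200) = 2253.1 × 0.71774 ≈ 1617.1 MHz.

1617.1 MHz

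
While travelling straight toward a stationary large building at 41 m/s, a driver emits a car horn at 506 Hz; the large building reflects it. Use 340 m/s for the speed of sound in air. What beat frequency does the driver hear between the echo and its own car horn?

The large building receives the sound from a moving source: f₁ = f₀ · v/(v − v_e) = 506 × 340/299 ≈ 575.4 Hz.
On the return leg the driver is a moving observer: f₂ = f₁ · (v + v_e)/v = 575.4 × 381/340 ≈ 644.8 Hz.
Equivalently f₂ = f₀ · (v + v_e)/(v − v_e).
Beat against the emitted tone: |f₂ − f₀| = 2v_e·f₀/(v − v_e) = 2 × 41 × 506/299 ≈ 139 Hz.

139 Hz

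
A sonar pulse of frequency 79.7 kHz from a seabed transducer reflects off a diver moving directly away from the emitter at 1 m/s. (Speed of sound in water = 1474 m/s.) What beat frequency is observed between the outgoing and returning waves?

108 Hz

At the diver (a moving observer), f₁ = f₀ · (v − u)/v = 79.7 × 1473/1474 ≈ 79.6459 kHz.
On reflection it acts as a source moving away from the stationary detector: f₂ = f₁ · v/(v + u) = 79.6459 × 1474/1475 ≈ 79.5919 kHz.
Equivalently f₂ = f₀ · (v − u)/(v + u).
Beat frequency (with f₀ = 79700 Hz): |f₂ − f₀| = 2u·f₀/(v + u) = 2 × 1 × 79700/1475 ≈ 108 Hz.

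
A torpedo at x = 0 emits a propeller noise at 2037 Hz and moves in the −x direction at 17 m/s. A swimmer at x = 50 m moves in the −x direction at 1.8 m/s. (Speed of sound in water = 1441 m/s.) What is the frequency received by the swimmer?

The observer lies on the +x side, so the source is heading away from the observer and the observer is heading toward the source.
Both move, so f' = f · (v + v_o)/(v + v_s).
f' = 2037 × (1441 + 1.8)/(1441 + 17) = 2037 × 1442.8/1458 ≈ 2016 Hz.

2016 Hz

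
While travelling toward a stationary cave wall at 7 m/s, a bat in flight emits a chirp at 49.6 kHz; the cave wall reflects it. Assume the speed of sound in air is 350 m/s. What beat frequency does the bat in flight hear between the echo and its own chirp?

2024 Hz

The cave wall receives the sound from a moving source: f₁ = f₀ · v/(v − v_e) = 49.6 × 350/343 ≈ 50.61 kHz.
On the return leg the bat in flight is a moving observer: f₂ = f₁ · (v + v_e)/v = 50.61 × 357/350 ≈ 51.62 kHz.
Beat against the emitted tone (with f₀ = 49600 Hz): |f₂ − f₀| = 2v_e·f₀/(v − v_e) = 2 × 7 × 49600/343 ≈ 2024 Hz.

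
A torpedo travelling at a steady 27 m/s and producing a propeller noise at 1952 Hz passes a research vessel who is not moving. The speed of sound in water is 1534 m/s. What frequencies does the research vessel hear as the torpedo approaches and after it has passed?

Approaching: f₁ = f · v/(v − v_s) = 1952 × 1534/1507 ≈ 1987 Hz.
Receding: f₂ = f · v/(v + v_s) = 1952 × 1534/1561 ≈ 1918 Hz.

1987 Hz approaching; 1918 Hz receding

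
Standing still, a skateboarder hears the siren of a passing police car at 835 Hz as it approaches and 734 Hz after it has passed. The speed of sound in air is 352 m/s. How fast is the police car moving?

22.7 m/s

f₁/f₂ = (v + v_s)/(v − v_s), so v_s = v · (f₁ − f₂)/(f₁ + f₂).
v_s = 352 × (835 − 734)/(835 + 734) = 352 × 101/1569 ≈ 22.7 m/s.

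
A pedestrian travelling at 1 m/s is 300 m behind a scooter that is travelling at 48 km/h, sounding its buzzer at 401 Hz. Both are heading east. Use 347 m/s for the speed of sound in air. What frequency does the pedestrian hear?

48 km/h = 13.33 m/s.
The pedestrian is behind, so the scooter is moving away from it while the pedestrian is moving toward the scooter.
With source receding and observer approaching, f' = f · (v + v_o)/(v + v_s).
f' = 401 × (347 + 1)/(347 + 13.33) = 401 × 348/360.33 ≈ 387 Hz.

387 Hz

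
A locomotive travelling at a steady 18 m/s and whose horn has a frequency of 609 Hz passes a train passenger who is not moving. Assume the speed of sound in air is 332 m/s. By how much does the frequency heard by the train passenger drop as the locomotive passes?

66.2 Hz

Approaching: f₁ = f · v/(v − v_s) = 609 × 332/314 ≈ 643.9 Hz.
Receding: f₂ = f · v/(v + v_s) = 609 × 332/350 ≈ 577.7 Hz.
Drop: f₁ − f₂ = 2f·v·v_s/(v² − v_s²) = 2 × 609 × 332 × 18/(332² − 18²) ≈ 66.2 Hz.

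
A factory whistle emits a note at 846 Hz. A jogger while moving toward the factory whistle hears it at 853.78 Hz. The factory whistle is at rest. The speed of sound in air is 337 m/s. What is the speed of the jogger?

3.1 m/s

f' = f · (v + v_o)/v ⇒ v_o = v · |f'/f − 1|.
v_o = 337 × |853.78/846 − 1| = 337 × 0.009196 ≈ 3.1 m/s.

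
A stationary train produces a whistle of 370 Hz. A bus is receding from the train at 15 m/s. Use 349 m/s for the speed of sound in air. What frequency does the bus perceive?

Moving observer, stationary source: f' = f · (v − v_o)/v.
f' = 370 × (349 − 15)/349 = 370 × 334/349 ≈ 354 Hz.

354 Hz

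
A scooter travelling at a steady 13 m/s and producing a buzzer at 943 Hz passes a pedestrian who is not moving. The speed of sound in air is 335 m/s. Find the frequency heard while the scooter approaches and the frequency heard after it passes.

981 Hz approaching; 908 Hz receding

Approaching: f₁ = f · v/(v − v_s) = 943 × 335/322 ≈ 981 Hz.
Receding: f₂ = f · v/(v + v_s) = 943 × 335/348 ≈ 908 Hz.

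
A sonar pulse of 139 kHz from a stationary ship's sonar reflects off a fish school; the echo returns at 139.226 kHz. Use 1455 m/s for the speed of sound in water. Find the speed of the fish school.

Double Doppler shift off a moving reflector: f₂ = f₀ · (v + u)/(v − u) (u > 0 toward emitter).
Rearranging, u = v · (f₂ − f₀)/(f₂ + f₀) = 1455 × 0.226/278.226 ≈ 1.18 m/s.
So the fish school is moving at 1.18 m/s toward the emitter.

1.18 m/s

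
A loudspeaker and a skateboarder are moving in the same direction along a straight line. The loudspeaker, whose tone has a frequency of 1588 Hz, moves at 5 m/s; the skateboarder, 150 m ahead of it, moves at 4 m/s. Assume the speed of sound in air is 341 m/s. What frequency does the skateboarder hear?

1593 Hz

The skateboarder is ahead, so the loudspeaker is moving toward it while the skateboarder is moving away from the loudspeaker.
With source approaching and observer receding, f' = f · (v − v_o)/(v − v_s).
f' = 1588 × (341 − 4)/(341 − 5) = 1588 × 337/336 ≈ 1593 Hz.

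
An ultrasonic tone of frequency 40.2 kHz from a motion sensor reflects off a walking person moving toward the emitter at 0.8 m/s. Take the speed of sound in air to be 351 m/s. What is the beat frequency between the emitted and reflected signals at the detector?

184 Hz

At the walking person (a moving observer), f₁ = f₀ · (v + u)/v = 40.2 × 351.8/351 ≈ 40.2916 kHz.
The reflection then acts as a moving source: f₂ = f₁ · v/(v − u) ≈ 40.3837 kHz.
Beat frequency (with f₀ = 40200 Hz): |f₂ − f₀| = 2u·f₀/(v − u) = 2 × 0.8 × 40200/350.2 ≈ 184 Hz.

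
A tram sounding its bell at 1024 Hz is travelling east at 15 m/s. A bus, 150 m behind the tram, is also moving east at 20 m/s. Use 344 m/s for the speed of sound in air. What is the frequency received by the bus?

The bus is behind, so the tram is moving away from it while the bus is moving toward the tram.
General Doppler shift: f' = f · (v + v_o)/(v + v_s).
f' = 1024 × (344 + 20)/(344 + 15) = 1024 × 364/359 ≈ 1038 Hz.

1038 Hz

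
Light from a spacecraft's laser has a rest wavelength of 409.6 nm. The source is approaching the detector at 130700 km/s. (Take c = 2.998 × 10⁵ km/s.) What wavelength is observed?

256.7 nm

β = v/c = 130700/299800 = 0.4360.
Relativistic Doppler for wavelength: λ' = λ₀ · √((1 − β)/(1 + β)).
λ' = 409.6 × √(0.5640/1.4360) = 409.6 × 0.62674 ≈ 256.7 nm.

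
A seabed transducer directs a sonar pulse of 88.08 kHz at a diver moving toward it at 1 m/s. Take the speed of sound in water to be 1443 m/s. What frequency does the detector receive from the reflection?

88.2 kHz

The diver first receives the wave as a moving observer: f₁ = f₀ · (v + u)/v = 88.08 × (1443 + 1)/1443 ≈ 88.1 kHz.
The reflection then acts as a moving source: f₂ = f₁ · v/(v − u) ≈ 88.2 kHz.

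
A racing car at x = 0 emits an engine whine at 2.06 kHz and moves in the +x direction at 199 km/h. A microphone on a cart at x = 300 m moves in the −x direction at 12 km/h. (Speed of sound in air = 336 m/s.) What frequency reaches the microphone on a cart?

199 km/h = 55.28 m/s; 12 km/h = 3.333 m/s.
The observer lies on the +x side, so the source is heading toward the observer and the observer is heading toward the source.
With source approaching and observer approaching, f' = f · (v + v_o)/(v − v_s).
f' = 2.06 × (336 + 3.333)/(336 − 55.28) = 2.06 × 339.33/280.72 ≈ 2.49 kHz.

2.49 kHz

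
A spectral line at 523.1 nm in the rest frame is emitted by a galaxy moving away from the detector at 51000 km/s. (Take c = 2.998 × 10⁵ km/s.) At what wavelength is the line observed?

β = v/c = 51000/299800 = 0.1701.
Relativistic Doppler for wavelength: λ' = λ₀ · √((1 + β)/(1 − β)).
λ' = 523.1 × √(1.1701/0.8299) = 523.1 × 1.18742 ≈ 621.1 nm.

621.1 nm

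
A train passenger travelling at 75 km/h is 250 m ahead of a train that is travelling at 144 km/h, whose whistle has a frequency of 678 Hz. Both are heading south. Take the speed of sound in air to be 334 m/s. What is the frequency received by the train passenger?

144 km/h = 40 m/s; 75 km/h = 20.83 m/s.
The train passenger is ahead, so the train is moving toward it while the train passenger is moving away from the train.
Both move, so f' = f · (v − v_o)/(v − v_s).
f' = 678 × (334 − 20.83)/(334 − 40) = 678 × 313.17/294 ≈ 722 Hz.

722 Hz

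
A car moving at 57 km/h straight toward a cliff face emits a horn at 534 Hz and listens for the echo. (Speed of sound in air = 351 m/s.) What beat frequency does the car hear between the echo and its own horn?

57 km/h = 15.83 m/s.
The cliff face receives the sound from a moving source: f₁ = f₀ · v/(v − v_e) = 534 × 351/335.17 ≈ 559.2 Hz.
On the return leg the car is a moving observer: f₂ = f₁ · (v + v_e)/v = 559.2 × 366.83/351 ≈ 584.5 Hz.
Beat against the emitted tone: |f₂ − f₀| = 2v_e·f₀/(v − v_e) = 2 × 15.83 × 534/335.17 ≈ 50.5 Hz.

50.5 Hz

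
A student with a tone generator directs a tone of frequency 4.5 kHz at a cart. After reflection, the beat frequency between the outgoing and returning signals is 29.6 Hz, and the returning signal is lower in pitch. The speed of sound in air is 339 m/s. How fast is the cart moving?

1.12 m/s

Double Doppler shift off a moving reflector: f₂ = f₀ · (v + u)/(v − u) (u > 0 toward emitter).
Returning signal is lower, so f₂ = f₀ − Δf = 4500 − 29.6 = 4470.4 Hz.
Rearranging, u = v · (f₂ − f₀)/(f₂ + f₀) = 339 × -29.6/8970.4 ≈ -1.12 m/s.
So the cart is moving at 1.12 m/s away from the emitter.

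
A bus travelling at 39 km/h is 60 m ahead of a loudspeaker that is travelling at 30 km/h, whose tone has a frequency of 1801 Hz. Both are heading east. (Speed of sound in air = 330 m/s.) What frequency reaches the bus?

30 km/h = 8.333 m/s; 39 km/h = 10.83 m/s.
The bus is ahead, so the loudspeaker is moving toward it while the bus is moving away from the loudspeaker.
Both move, so f' = f · (v − v_o)/(v − v_s).
f' = 1801 × (330 − 10.83)/(330 − 8.333) = 1801 × 319.17/321.67 ≈ 1787 Hz.

1787 Hz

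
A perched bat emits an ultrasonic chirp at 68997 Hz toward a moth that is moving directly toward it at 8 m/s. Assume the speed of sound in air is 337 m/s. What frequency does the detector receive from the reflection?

The moth first receives the wave as a moving observer: f₁ = f₀ · (v + u)/v = 68997 × (337 + 8)/337 ≈ 70635 Hz.
The reflection then acts as a moving source: f₂ = f₁ · v/(v − u) ≈ 72352 Hz.
Equivalently f₂ = f₀ · (v + u)/(v − u).

72352 Hz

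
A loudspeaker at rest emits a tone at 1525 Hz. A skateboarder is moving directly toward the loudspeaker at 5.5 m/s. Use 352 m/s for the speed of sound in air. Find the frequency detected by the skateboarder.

1549 Hz

Only the observer moves, toward the source, so f' = f · (v + v_o)/v.
f' = 1525 × (352 + 5.5)/352 = 1525 × 357.5/352 ≈ 1549 Hz.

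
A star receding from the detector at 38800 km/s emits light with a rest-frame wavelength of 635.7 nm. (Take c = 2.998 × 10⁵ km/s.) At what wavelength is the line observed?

β = v/c = 38800/299800 = 0.1294.
Relativistic Doppler for wavelength: λ' = λ₀ · √((1 + β)/(1 − β)).
λ' = 635.7 × √(1.1294/0.8706) = 635.7 × 1.13900 ≈ 724.1 nm.

724.1 nm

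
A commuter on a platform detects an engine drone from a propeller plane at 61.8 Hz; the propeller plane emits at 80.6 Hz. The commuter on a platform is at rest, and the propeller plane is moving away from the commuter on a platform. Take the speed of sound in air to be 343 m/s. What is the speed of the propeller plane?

104 m/s

f' = f · v/(v + v_s) ⇒ v_s = v · |1 − f/f'|.
v_s = 343 × |1 − 80.6/61.8| = 343 × 0.3042 ≈ 104 m/s.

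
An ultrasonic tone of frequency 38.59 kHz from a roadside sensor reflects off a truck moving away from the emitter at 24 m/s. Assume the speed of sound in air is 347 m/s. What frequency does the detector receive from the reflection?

At the truck (a moving observer), f₁ = f₀ · (v − u)/v = 38.59 × 323/347 ≈ 35.9 kHz.
On reflection it acts as a source moving away from the stationary detector: f₂ = f₁ · v/(v + u) = 35.9 × 347/371 ≈ 33.6 kHz.
Equivalently f₂ = f₀ · (v − u)/(v + u).

33.6 kHz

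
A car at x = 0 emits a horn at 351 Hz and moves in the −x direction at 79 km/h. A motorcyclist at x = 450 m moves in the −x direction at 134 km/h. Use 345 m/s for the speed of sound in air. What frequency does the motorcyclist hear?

366 Hz

79 km/h = 21.94 m/s; 134 km/h = 37.22 m/s.
The observer lies on the +x side, so the source is heading away from the observer and the observer is heading toward the source.
General Doppler shift: f' = f · (v + v_o)/(v + v_s).
f' = 351 × (345 + 37.22)/(345 + 21.94) = 351 × 382.22/366.94 ≈ 366 Hz.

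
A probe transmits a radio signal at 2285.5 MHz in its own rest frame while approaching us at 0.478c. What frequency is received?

Relativistic Doppler for frequency: f' = f₀ · √((1 + β)/(1 − β)).
f' = 2285.5 × √(1.4780/0.5220) = 2285.5 × 1.68268 ≈ 3845.8 MHz.

3845.8 MHz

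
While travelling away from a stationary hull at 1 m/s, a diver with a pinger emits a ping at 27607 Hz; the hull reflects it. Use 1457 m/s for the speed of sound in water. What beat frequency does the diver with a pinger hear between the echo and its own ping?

The hull receives the sound from a moving source: f₁ = f₀ · v/(v + v_e) = 27607 × 1457/1458 ≈ 27588.1 Hz.
On the return leg the diver with a pinger is a moving observer: f₂ = f₁ · (v − v_e)/v = 27588.1 × 1456/1457 ≈ 27569.1 Hz.
Beat against the emitted tone: |f₂ − f₀| = 2v_e·f₀/(v + v_e) = 2 × 1 × 27607/1458 ≈ 37.9 Hz.

37.9 Hz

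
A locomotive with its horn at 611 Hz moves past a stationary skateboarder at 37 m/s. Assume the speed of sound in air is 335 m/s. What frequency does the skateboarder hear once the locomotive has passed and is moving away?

550 Hz

Receding: f₂ = f · v/(v + v_s) = 611 × 335/372 ≈ 550 Hz.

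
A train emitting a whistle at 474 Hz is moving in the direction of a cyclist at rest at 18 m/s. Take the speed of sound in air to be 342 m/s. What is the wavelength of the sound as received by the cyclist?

Only the source moves, toward the listener, so f' = f · v/(v − v_s).
f' = 474 × 342/(342 − 18) ≈ 500 Hz.
λ' = v/f' = 342/500.333 ≈ 68.4 cm.

68.4 cm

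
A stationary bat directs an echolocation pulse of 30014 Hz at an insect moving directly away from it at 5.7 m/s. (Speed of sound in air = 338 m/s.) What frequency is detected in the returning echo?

29018 Hz

At the insect (a moving observer), f₁ = f₀ · (v − u)/v = 30014 × 332.3/338 ≈ 29508 Hz.
The reflection then acts as a moving source: f₂ = f₁ · v/(v + u) ≈ 29018 Hz.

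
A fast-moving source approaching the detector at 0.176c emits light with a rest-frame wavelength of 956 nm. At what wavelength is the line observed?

Relativistic Doppler for wavelength: λ' = λ₀ · √((1 − β)/(1 + β)).
λ' = 956 × √(0.8240/1.1760) = 956 × 0.83707 ≈ 800.2 nm.

800.2 nm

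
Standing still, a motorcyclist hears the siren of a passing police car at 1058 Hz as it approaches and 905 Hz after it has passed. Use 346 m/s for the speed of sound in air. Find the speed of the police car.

f₁/f₂ = (v + v_s)/(v − v_s), so v_s = v · (f₁ − f₂)/(f₁ + f₂).
v_s = 346 × (1058 − 905)/(1058 + 905) = 346 × 153/1963 ≈ 27 m/s.

27 m/s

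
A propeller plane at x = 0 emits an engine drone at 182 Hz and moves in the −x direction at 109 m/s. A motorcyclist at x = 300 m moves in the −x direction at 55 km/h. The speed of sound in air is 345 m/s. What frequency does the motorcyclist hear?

55 km/h = 15.28 m/s.
The observer lies on the +x side, so the source is heading away from the observer and the observer is heading toward the source.
Both move, so f' = f · (v + v_o)/(v + v_s).
f' = 182 × (345 + 15.28)/(345 + 109) = 182 × 360.28/454 ≈ 144 Hz.

144 Hz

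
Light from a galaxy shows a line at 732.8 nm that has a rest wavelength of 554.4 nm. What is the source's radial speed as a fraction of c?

λ'/λ₀ = 1.3218 > 1 (redshift), so the source is receding.
λ'/λ₀ = √((1 + β)/(1 − β)) for a receding source ⇒ β = (r² − 1)/(r² + 1) with r = λ'/λ₀.
β = (1.7471 − 1)/(1.7471 + 1) ≈ 0.272.

0.272c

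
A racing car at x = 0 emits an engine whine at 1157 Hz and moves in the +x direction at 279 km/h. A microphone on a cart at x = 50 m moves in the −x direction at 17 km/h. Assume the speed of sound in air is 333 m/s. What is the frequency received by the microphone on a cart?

279 km/h = 77.5 m/s; 17 km/h = 4.722 m/s.
The observer lies on the +x side, so the source is heading toward the observer and the observer is heading toward the source.
With source approaching and observer approaching, f' = f · (v + v_o)/(v − v_s).
f' = 1157 × (333 + 4.722)/(333 − 77.5) = 1157 × 337.72/255.5 ≈ 1529 Hz.

1529 Hz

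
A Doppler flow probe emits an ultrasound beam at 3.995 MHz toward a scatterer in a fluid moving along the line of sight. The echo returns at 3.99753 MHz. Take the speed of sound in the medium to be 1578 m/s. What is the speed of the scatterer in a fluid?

Double Doppler shift off a moving reflector: f₂ = f₀ · (v + u)/(v − u) (u > 0 toward emitter).
Rearranging, u = v · (f₂ − f₀)/(f₂ + f₀) = 1578 × 0.00253/7.99253 ≈ 0.50 m/s.
So the scatterer in a fluid is moving at 0.50 m/s toward the emitter.

0.50 m/s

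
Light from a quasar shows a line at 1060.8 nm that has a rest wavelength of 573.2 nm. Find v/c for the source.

λ'/λ₀ = 1.8507 > 1 (redshift), so the source is receding.
λ'/λ₀ = √((1 + β)/(1 − β)) for a receding source ⇒ β = (r² − 1)/(r² + 1) with r = λ'/λ₀.
β = (3.4250 − 1)/(3.4250 + 1) ≈ 0.548.

0.548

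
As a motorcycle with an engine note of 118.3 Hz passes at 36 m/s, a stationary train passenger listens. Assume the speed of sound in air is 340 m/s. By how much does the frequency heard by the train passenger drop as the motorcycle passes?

25.3 Hz

Approaching: f₁ = f · v/(v − v_s) = 118.3 × 340/304 ≈ 132.3 Hz.
Receding: f₂ = f · v/(v + v_s) = 118.3 × 340/376 ≈ 107.0 Hz.
Drop: f₁ − f₂ = 2f·v·v_s/(v² − v_s²) = 2 × 118.3 × 340 × 36/(340² − 36²) ≈ 25.3 Hz.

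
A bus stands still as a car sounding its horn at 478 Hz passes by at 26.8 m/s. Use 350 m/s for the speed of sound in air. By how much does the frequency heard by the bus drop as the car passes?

Approaching: f₁ = f · v/(v − v_s) = 478 × 350/323.2 ≈ 517.6 Hz.
Receding: f₂ = f · v/(v + v_s) = 478 × 350/376.8 ≈ 444.0 Hz.
Drop: f₁ − f₂ = 2f·v·v_s/(v² − v_s²) = 2 × 478 × 350 × 26.8/(350² − 26.8²) ≈ 73.6 Hz.

73.6 Hz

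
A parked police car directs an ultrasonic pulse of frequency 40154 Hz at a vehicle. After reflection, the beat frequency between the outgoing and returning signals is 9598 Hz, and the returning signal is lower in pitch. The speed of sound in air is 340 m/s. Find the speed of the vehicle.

46 m/s

Double Doppler shift off a moving reflector: f₂ = f₀ · (v + u)/(v − u) (u > 0 toward emitter).
Returning signal is lower, so f₂ = f₀ − Δf = 40154 − 9598 = 30556 Hz.
Rearranging, u = v · (f₂ − f₀)/(f₂ + f₀) = 340 × -9598/70710 ≈ -46 m/s.
So the vehicle is moving at 46 m/s away from the emitter.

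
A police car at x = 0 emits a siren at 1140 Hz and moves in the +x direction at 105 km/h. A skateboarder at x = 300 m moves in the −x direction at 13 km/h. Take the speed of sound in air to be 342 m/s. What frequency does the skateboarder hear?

105 km/h = 29.17 m/s; 13 km/h = 3.611 m/s.
The observer lies on the +x side, so the source is heading toward the observer and the observer is heading toward the source.
General Doppler shift: f' = f · (v + v_o)/(v − v_s).
f' = 1140 × (342 + 3.611)/(342 − 29.17) = 1140 × 345.61/312.83 ≈ 1259 Hz.

1259 Hz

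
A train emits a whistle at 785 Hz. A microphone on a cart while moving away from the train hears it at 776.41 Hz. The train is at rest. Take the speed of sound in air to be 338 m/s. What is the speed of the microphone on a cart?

f' = f · (v − v_o)/v ⇒ v_o = v · |f'/f − 1|.
v_o = 338 × |776.41/785 − 1| = 338 × 0.01094 ≈ 3.7 m/s.

3.7 m/s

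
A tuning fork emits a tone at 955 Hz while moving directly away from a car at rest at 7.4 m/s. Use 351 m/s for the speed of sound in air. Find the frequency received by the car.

Moving source, stationary observer: f' = f · v/(v + v_s) since the source is receding.
f' = 955 × 351/(351 + 7.4) = 955 × 351/358.4 ≈ 935 Hz.

935 Hz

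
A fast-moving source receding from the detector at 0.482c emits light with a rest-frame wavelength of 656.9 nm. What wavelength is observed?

1111.1 nm

Relativistic Doppler for wavelength: λ' = λ₀ · √((1 + β)/(1 − β)).
λ' = 656.9 × √(1.4820/0.5180) = 656.9 × 1.69145 ≈ 1111.1 nm.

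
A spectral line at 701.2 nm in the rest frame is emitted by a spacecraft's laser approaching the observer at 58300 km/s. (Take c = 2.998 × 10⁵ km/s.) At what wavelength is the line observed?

575.8 nm

β = v/c = 58300/299800 = 0.1945.
Relativistic Doppler for wavelength: λ' = λ₀ · √((1 − β)/(1 + β)).
λ' = 701.2 × √(0.8055/1.1945) = 701.2 × 0.82121 ≈ 575.8 nm.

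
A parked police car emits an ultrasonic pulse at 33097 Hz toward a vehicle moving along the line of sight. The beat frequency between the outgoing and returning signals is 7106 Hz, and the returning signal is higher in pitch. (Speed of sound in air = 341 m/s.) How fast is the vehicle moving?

Double Doppler shift off a moving reflector: f₂ = f₀ · (v + u)/(v − u) (u > 0 toward emitter).
Returning signal is higher, so f₂ = f₀ + Δf = 33097 + 7106 = 40203 Hz.
Rearranging, u = v · (f₂ − f₀)/(f₂ + f₀) = 341 × 7106/73300 ≈ 33 m/s.
So the vehicle is moving at 33 m/s toward the emitter.

33 m/s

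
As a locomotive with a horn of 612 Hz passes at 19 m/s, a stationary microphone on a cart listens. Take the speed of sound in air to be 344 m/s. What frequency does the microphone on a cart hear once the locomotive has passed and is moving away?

580 Hz

Receding: f₂ = f · v/(v + v_s) = 612 × 344/363 ≈ 580 Hz.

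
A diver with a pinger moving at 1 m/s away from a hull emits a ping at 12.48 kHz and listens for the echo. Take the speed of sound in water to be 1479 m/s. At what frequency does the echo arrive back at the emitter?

12.46 kHz

The hull receives the sound from a moving source: f₁ = f₀ · v/(v + v_e) = 12.48 × 1479/1480 ≈ 12.47 kHz.
On the return leg the diver with a pinger is a moving observer: f₂ = f₁ · (v − v_e)/v = 12.47 × 1478/1479 ≈ 12.46 kHz.
Equivalently f₂ = f₀ · (v − v_e)/(v + v_e).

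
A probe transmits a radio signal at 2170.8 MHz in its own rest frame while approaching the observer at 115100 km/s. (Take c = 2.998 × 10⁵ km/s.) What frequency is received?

β = v/c = 115100/299800 = 0.3839.
Relativistic Doppler for frequency: f' = f₀ · √((1 + β)/(1 − β)).
f' = 2170.8 × √(1.3839/0.6161) = 2170.8 × 1.49878 ≈ 3253.6 MHz.

3253.6 MHz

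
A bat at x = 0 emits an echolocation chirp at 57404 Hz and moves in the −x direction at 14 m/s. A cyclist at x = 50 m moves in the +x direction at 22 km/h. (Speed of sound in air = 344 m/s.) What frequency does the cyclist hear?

22 km/h = 6.111 m/s.
The observer lies on the +x side, so the source is heading away from the observer and the observer is heading away from the source.
Both move, so f' = f · (v − v_o)/(v + v_s).
f' = 57404 × (344 − 6.111)/(344 + 14) = 57404 × 337.89/358 ≈ 54179 Hz.

54179 Hz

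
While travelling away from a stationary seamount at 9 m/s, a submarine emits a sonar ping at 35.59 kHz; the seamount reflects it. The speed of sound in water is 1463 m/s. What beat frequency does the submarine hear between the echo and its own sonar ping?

435 Hz

The seamount receives the sound from a moving source: f₁ = f₀ · v/(v + v_e) = 35.59 × 1463/1472 ≈ 35.372 kHz.
On the return leg the submarine is a moving observer: f₂ = f₁ · (v − v_e)/v = 35.372 × 1454/1463 ≈ 35.155 kHz.
Beat against the emitted tone (with f₀ = 35590 Hz): |f₂ − f₀| = 2v_e·f₀/(v + v_e) = 2 × 9 × 35590/1472 ≈ 435 Hz.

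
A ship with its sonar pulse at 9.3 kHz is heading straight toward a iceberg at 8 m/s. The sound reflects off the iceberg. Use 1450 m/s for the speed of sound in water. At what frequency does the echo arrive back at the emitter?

9.40 kHz

The iceberg receives the sound from a moving source: f₁ = f₀ · v/(v − v_e) = 9.3 × 1450/1442 ≈ 9.35 kHz.
On the return leg the ship is a moving observer: f₂ = f₁ · (v + v_e)/v = 9.35 × 1458/1450 ≈ 9.40 kHz.
Equivalently f₂ = f₀ · (v + v_e)/(v − v_e).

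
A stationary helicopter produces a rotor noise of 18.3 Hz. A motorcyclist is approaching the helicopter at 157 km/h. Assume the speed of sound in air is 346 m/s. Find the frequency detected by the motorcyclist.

20.6 Hz

157 km/h = 43.61 m/s.
Only the observer moves, toward the source, so f' = f · (v + v_o)/v.
f' = 18.3 × (346 + 43.61)/346 = 18.3 × 389.61/346 ≈ 20.6 Hz.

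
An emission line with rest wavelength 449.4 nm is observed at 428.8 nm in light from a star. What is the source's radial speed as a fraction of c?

λ'/λ₀ = 0.9542 < 1 (blueshift), so the source is approaching.
λ'/λ₀ = √((1 − β)/(1 + β)) for an approaching source ⇒ β = (1 − r²)/(1 + r²) with r = λ'/λ₀.
β = (1 − 0.9104)/(1 + 0.9104) ≈ 0.047.

0.047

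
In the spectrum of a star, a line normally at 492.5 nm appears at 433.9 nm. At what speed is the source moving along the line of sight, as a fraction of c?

λ'/λ₀ = 0.8810 < 1 (blueshift), so the source is approaching.
λ'/λ₀ = √((1 − β)/(1 + β)) for an approaching source ⇒ β = (1 − r²)/(1 + r²) with r = λ'/λ₀.
β = (1 − 0.7762)/(1 + 0.7762) ≈ 0.126.

0.126c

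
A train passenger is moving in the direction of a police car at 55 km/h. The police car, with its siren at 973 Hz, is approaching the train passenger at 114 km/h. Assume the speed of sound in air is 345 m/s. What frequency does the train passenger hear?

1119 Hz

114 km/h = 31.67 m/s; 55 km/h = 15.28 m/s.
Both move, so f' = f · (v + v_o)/(v − v_s).
f' = 973 × (345 + 15.28)/(345 − 31.67) = 973 × 360.28/313.33 ≈ 1119 Hz.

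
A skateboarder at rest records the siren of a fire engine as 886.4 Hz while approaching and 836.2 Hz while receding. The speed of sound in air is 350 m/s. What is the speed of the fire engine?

10.2 m/s

f₁/f₂ = (v + v_s)/(v − v_s), so v_s = v · (f₁ − f₂)/(f₁ + f₂).
v_s = 350 × (886.4 − 836.2)/(886.4 + 836.2) = 350 × 50.2/1722.6 ≈ 10.2 m/s.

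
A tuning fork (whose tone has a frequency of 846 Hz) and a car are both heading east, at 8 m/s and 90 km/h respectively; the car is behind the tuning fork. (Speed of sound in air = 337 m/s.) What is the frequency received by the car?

90 km/h = 25 m/s.
The car is behind, so the tuning fork is moving away from it while the car is moving toward the tuning fork.
General Doppler shift: f' = f · (v + v_o)/(v + v_s).
f' = 846 × (337 + 25)/(337 + 8) = 846 × 362/345 ≈ 888 Hz.

888 Hz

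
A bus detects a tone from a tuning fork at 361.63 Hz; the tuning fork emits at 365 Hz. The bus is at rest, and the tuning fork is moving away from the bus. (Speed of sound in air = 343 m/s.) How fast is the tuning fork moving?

f' = f · v/(v + v_s) ⇒ v_s = v · |1 − f/f'|.
v_s = 343 × |1 − 365/361.63| = 343 × 0.009319 ≈ 3.2 m/s.

3.2 m/s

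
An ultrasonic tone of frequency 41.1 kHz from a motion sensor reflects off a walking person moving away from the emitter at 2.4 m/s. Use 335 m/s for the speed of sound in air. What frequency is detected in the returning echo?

At the walking person (a moving observer), f₁ = f₀ · (v − u)/v = 41.1 × 332.6/335 ≈ 40.8 kHz.
The reflection then acts as a moving source: f₂ = f₁ · v/(v + u) ≈ 40.5 kHz.
Equivalently f₂ = f₀ · (v − u)/(v + u).

40.5 kHz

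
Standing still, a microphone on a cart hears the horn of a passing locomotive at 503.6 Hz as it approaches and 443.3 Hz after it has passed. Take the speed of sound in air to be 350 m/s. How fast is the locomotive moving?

f₁/f₂ = (v + v_s)/(v − v_s), so v_s = v · (f₁ − f₂)/(f₁ + f₂).
v_s = 350 × (503.6 − 443.3)/(503.6 + 443.3) = 350 × 60.3/946.9 ≈ 22.3 m/s.

22.3 m/s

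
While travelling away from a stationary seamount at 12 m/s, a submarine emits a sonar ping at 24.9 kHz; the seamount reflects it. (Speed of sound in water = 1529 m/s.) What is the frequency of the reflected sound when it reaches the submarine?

The seamount receives the sound from a moving source: f₁ = f₀ · v/(v + v_e) = 24.9 × 1529/1541 ≈ 24.7 kHz.
On the return leg the submarine is a moving observer: f₂ = f₁ · (v − v_e)/v = 24.7 × 1517/1529 ≈ 24.5 kHz.

24.5 kHz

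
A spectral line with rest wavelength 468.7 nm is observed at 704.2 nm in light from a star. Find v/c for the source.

λ'/λ₀ = 1.5025 > 1 (redshift), so the source is receding.
λ'/λ₀ = √((1 + β)/(1 − β)) for a receding source ⇒ β = (r² − 1)/(r² + 1) with r = λ'/λ₀.
β = (2.2574 − 1)/(2.2574 + 1) ≈ 0.386.

0.386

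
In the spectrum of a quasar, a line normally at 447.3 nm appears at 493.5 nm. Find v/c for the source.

0.098

λ'/λ₀ = 1.1033 > 1 (redshift), so the source is receding.
λ'/λ₀ = √((1 + β)/(1 − β)) for a receding source ⇒ β = (r² − 1)/(r² + 1) with r = λ'/λ₀.
β = (1.2172 − 1)/(1.2172 + 1) ≈ 0.098.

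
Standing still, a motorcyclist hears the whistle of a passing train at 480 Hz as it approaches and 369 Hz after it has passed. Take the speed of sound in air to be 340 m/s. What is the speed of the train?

f₁/f₂ = (v + v_s)/(v − v_s), so v_s = v · (f₁ − f₂)/(f₁ + f₂).
v_s = 340 × (480 − 369)/(480 + 369) = 340 × 111/849 ≈ 44 m/s.

44 m/s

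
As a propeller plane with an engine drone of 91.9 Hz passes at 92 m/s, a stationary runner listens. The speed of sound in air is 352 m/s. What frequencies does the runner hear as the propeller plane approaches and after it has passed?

124 Hz approaching; 73 Hz receding

Approaching: f₁ = f · v/(v − v_s) = 91.9 × 352/260 ≈ 124 Hz.
Receding: f₂ = f · v/(v + v_s) = 91.9 × 352/444 ≈ 73 Hz.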